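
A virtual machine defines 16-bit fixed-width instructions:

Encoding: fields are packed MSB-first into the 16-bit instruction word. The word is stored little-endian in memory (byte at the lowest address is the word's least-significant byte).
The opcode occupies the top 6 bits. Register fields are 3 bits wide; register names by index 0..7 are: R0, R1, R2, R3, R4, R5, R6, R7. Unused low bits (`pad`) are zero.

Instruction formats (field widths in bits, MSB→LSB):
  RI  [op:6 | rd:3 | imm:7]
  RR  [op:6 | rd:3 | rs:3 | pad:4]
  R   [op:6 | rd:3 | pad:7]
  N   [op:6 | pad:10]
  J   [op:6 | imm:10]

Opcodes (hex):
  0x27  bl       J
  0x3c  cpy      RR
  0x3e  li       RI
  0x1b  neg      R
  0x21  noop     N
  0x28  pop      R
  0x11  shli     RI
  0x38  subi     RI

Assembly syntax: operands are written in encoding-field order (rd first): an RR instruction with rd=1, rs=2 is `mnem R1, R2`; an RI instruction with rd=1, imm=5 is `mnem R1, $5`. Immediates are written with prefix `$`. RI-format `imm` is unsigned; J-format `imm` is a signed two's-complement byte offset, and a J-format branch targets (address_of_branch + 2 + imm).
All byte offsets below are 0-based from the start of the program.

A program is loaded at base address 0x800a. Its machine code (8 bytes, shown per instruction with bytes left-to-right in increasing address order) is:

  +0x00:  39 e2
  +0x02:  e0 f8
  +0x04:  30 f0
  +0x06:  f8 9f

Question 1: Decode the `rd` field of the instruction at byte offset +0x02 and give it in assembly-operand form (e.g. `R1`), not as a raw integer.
[02] e0 f8 → 0xf8e0
  top 6b → 0x3e → li [RI]
  rd@[9:7]=0x1 ⇒ R1
  imm@[6:0]=0x60 ⇒ $96

R1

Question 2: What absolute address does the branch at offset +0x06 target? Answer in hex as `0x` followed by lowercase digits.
[06] f8 9f → 0x9ff8
  op=0x9ff8>>10=0x27 ⇒ bl (J)
  imm: (w>>0)&0x3ff=0x3f8 (s10→-8) → $-8
  target = base 0x800a + off 0x06 + 2 + imm -8 = 0x800a

0x800a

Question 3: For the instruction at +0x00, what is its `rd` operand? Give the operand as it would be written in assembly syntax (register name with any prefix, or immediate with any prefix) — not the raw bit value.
R4

off 0x00: read 39 e2 as little → 0xe239
  opcode bits[15:10]=0x38: subi/RI
  [9:7] rd=4 = R4
  [6:0] imm=57 = $57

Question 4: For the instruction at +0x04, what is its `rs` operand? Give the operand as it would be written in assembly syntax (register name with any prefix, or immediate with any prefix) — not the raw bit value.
R3

+0x04: 30 f0 ⇒ word 0xf030 (little)
  opcode bits[15:10]=0x3c: cpy/RR
  rd@[9:7]=0x0 ⇒ R0
  rs@[6:4]=0x3 ⇒ R3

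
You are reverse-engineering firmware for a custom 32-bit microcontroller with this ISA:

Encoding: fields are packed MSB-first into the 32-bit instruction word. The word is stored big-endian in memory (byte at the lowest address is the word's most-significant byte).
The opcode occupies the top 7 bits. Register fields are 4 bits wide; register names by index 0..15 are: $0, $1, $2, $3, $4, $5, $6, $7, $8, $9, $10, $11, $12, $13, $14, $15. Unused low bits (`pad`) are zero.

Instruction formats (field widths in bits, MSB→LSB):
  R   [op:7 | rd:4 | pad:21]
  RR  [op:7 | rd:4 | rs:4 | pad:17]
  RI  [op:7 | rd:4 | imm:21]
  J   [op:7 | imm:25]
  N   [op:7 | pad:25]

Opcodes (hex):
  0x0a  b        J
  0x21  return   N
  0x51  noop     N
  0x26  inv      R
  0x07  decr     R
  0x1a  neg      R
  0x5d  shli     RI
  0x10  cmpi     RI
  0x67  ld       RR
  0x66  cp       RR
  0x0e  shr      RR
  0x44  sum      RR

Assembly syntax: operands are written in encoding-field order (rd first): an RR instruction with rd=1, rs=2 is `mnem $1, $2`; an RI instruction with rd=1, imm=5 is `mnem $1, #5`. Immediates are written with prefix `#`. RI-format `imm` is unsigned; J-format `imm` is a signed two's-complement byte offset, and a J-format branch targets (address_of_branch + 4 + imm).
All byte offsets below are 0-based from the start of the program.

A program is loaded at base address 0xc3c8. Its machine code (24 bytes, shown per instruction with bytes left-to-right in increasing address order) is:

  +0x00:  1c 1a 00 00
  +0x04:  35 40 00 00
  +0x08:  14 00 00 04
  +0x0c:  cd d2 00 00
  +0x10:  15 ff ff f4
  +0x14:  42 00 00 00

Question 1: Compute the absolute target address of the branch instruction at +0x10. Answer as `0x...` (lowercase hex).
[10] 15 ff ff f4 → 0x15fffff4
  top 7b → 0xa → b [J]
  imm@[24:0]=0x1fffff4 (s25→-12) ⇒ #-12
  target = base 0xc3c8 + off 0x10 + 4 + imm -12 = 0xc3d0

0xc3d0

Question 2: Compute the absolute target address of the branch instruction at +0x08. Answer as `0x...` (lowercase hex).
0xc3d8

@+08  big-endian(14 00 00 04) = 0x14000004
  top 7b → 0xa → b [J]
  imm@[24:0]=0x4 ⇒ #4
  target = base 0xc3c8 + off 0x08 + 4 + imm 4 = 0xc3d8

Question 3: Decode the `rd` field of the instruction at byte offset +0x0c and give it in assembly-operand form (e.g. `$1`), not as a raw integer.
$14

@+0c  big-endian(cd d2 00 00) = 0xcdd20000
  top 7b → 0x66 → cp [RR]
  rd@[24:21]=0xe ⇒ $14
  rs@[20:17]=0x9 ⇒ $9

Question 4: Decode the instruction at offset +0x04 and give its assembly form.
[04] 35 40 00 00 → 0x35400000
  op=0x35400000>>25=0x1a ⇒ neg (R)
  [24:21] rd=10 = $10

neg $10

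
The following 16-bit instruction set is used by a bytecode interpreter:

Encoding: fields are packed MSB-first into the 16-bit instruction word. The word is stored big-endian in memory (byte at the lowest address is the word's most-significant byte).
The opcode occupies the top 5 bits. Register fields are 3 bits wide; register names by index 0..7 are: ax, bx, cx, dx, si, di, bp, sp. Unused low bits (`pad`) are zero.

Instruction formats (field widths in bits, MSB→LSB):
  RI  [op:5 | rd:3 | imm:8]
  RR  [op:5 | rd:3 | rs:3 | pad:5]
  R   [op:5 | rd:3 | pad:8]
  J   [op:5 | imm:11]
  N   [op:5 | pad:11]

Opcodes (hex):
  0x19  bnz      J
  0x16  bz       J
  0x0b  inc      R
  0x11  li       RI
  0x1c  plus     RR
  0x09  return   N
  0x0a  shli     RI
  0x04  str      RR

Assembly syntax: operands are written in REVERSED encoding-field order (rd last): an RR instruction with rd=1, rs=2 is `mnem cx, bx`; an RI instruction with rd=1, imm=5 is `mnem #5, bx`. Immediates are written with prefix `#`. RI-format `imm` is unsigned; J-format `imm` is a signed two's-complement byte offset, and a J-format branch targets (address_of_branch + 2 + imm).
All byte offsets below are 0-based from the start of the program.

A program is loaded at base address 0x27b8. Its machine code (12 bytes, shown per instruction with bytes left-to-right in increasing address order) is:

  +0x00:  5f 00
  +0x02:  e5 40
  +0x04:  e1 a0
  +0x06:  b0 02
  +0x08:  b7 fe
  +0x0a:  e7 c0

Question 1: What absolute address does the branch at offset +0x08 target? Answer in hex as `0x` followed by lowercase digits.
0x27c0

+0x08: b7 fe ⇒ word 0xb7fe (big)
  top 5b → 0x16 → bz [J]
  imm@[10:0]=0x7fe (s11→-2) ⇒ #-2
  target = base 0x27b8 + off 0x08 + 2 + imm -2 = 0x27c0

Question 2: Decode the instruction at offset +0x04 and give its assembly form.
@+04  big-endian(e1 a0) = 0xe1a0
  opcode bits[15:11]=0x1c: plus/RR
  rd: (w>>8)&0x7=0x1 → bx
  rs: (w>>5)&0x7=0x5 → di

plus di, bx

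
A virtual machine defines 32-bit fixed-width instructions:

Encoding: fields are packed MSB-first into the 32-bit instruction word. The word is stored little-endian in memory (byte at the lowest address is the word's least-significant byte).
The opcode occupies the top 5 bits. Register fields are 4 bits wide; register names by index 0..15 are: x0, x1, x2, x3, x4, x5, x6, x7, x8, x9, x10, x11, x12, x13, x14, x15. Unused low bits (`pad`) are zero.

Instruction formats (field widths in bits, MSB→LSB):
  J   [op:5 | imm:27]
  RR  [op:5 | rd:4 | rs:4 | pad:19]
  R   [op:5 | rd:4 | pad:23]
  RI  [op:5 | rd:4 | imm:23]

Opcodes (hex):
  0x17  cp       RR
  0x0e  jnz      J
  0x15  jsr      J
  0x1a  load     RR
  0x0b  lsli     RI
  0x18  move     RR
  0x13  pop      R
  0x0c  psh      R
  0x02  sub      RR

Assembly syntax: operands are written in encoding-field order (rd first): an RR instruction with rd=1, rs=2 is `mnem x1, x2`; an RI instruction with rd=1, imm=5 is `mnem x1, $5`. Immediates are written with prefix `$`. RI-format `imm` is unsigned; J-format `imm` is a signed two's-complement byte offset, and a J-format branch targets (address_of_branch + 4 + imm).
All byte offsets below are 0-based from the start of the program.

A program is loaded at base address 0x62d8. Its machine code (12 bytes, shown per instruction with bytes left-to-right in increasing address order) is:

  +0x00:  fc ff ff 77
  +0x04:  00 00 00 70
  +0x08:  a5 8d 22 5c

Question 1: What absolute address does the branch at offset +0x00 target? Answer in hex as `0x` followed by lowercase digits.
+0x00: fc ff ff 77 ⇒ word 0x77fffffc (little)
  opcode bits[31:27]=0xe: jnz/J
  imm@[26:0]=0x7fffffc (s27→-4) ⇒ $-4
  target = base 0x62d8 + off 0x00 + 4 + imm -4 = 0x62d8

0x62d8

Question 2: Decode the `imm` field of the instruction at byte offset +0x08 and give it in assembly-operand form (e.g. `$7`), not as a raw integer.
@+08  little-endian(a5 8d 22 5c) = 0x5c228da5
  op=0x5c228da5>>27=0xb ⇒ lsli (RI)
  rd: (w>>23)&0xf=0x8 → x8
  imm: (w>>0)&0x7fffff=0x228da5 → $2264485

$2264485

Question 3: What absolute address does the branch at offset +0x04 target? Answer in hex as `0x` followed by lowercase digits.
off 0x04: read 00 00 00 70 as little → 0x70000000
  top 5b → 0xe → jnz [J]
  imm: (w>>0)&0x7ffffff=0x0 → $0
  target = base 0x62d8 + off 0x04 + 4 + imm 0 = 0x62e0

0x62e0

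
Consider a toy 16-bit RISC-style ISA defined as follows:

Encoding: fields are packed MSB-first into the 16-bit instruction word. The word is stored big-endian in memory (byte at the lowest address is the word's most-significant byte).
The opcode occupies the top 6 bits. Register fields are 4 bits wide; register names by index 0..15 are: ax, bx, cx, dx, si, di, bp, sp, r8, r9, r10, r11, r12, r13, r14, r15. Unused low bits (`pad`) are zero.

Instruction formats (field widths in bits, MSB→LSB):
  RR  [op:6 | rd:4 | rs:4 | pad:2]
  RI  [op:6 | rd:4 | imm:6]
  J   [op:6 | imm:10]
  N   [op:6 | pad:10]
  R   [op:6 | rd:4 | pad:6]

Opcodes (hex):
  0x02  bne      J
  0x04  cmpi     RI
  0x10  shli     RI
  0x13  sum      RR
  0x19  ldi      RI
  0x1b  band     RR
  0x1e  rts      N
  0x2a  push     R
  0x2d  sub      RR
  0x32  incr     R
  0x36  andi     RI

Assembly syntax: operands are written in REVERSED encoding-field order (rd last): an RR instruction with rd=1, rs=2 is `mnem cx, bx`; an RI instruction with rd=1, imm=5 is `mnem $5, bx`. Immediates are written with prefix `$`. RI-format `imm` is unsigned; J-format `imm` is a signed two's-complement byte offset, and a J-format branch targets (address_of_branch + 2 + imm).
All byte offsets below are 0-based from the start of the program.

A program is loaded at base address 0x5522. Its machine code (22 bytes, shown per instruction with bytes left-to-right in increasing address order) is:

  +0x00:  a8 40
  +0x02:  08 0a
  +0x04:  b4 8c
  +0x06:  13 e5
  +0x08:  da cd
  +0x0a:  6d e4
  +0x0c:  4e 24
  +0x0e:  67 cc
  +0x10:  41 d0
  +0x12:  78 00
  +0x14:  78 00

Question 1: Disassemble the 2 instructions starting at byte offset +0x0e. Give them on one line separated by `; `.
ldi $12, r15; shli $16, sp

+0x0e: 67 cc ⇒ word 0x67cc (big)
  top 6b → 0x19 → ldi [RI]
  rd@[9:6]=0xf ⇒ r15
  imm@[5:0]=0xc ⇒ $12
+0x10: 41 d0 ⇒ word 0x41d0 (big)
  top 6b → 0x10 → shli [RI]
  rd@[9:6]=0x7 ⇒ sp
  imm@[5:0]=0x10 ⇒ $16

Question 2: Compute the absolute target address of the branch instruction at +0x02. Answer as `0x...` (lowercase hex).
+0x02: 08 0a ⇒ word 0x080a (big)
  top 6b → 0x2 → bne [J]
  imm: (w>>0)&0x3ff=0xa → $10
  target = base 0x5522 + off 0x02 + 2 + imm 10 = 0x5530

0x5530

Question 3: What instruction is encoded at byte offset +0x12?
rts

[12] 78 00 → 0x7800
  top 6b → 0x1e → rts [N]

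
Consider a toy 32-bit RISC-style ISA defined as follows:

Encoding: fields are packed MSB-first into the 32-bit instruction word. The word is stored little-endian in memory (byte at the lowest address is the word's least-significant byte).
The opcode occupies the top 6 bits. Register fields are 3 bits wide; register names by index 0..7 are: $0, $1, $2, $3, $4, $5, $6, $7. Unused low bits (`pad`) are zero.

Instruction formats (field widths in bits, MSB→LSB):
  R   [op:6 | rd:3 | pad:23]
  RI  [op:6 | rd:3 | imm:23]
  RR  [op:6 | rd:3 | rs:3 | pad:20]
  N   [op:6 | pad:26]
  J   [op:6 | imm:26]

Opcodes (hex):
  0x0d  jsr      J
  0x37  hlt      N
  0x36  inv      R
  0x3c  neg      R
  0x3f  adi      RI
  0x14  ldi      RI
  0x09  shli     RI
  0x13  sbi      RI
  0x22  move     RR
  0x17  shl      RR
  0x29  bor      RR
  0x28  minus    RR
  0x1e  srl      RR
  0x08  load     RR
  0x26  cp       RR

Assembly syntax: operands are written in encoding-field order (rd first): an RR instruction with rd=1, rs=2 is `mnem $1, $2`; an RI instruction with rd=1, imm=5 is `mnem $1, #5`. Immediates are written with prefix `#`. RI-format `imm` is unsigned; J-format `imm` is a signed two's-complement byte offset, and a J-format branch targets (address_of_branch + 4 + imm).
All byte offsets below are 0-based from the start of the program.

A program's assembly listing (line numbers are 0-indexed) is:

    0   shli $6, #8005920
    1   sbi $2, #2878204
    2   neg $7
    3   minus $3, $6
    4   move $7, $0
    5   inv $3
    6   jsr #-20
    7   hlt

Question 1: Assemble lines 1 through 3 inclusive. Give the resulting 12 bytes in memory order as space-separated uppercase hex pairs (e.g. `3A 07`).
1. sbi fields op=0x13:6|rd=2:3|imm=2878204:23 → word 4d2beafch → fc ea 2b 4d
2. neg fields op=0x3c:6|rd=7:3|pad=0:23 → word f3800000h → 00 00 80 f3
3. minus fields op=0x28:6|rd=3:3|rs=6:3|pad=0:20 → word a1e00000h → 00 00 e0 a1

FC EA 2B 4D 00 00 80 F3 00 00 E0 A1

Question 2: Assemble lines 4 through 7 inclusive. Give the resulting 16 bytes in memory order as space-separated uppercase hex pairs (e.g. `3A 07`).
00 00 80 8B 00 00 80 D9 EC FF FF 37 00 00 00 DC

L4: move op=0x22:6|rd=7:3|rs=0:3|pad=0:20 ⇒ 0x8b800000 ⇒ little 00 00 80 8b
L5: inv op=0x36:6|rd=3:3|pad=0:23 ⇒ 0xd9800000 ⇒ little 00 00 80 d9
L6: jsr op=0xd:6|imm=-20:26 ⇒ 0x37ffffec ⇒ little ec ff ff 37
L7: hlt op=0x37:6|pad=0:26 ⇒ 0xdc000000 ⇒ little 00 00 00 dc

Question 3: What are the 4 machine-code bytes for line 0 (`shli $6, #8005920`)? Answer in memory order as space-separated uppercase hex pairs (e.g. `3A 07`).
L0: shli op=0x9:6|rd=6:3|imm=8005920:23 ⇒ 0x277a2920 ⇒ little 20 29 7a 27

20 29 7A 27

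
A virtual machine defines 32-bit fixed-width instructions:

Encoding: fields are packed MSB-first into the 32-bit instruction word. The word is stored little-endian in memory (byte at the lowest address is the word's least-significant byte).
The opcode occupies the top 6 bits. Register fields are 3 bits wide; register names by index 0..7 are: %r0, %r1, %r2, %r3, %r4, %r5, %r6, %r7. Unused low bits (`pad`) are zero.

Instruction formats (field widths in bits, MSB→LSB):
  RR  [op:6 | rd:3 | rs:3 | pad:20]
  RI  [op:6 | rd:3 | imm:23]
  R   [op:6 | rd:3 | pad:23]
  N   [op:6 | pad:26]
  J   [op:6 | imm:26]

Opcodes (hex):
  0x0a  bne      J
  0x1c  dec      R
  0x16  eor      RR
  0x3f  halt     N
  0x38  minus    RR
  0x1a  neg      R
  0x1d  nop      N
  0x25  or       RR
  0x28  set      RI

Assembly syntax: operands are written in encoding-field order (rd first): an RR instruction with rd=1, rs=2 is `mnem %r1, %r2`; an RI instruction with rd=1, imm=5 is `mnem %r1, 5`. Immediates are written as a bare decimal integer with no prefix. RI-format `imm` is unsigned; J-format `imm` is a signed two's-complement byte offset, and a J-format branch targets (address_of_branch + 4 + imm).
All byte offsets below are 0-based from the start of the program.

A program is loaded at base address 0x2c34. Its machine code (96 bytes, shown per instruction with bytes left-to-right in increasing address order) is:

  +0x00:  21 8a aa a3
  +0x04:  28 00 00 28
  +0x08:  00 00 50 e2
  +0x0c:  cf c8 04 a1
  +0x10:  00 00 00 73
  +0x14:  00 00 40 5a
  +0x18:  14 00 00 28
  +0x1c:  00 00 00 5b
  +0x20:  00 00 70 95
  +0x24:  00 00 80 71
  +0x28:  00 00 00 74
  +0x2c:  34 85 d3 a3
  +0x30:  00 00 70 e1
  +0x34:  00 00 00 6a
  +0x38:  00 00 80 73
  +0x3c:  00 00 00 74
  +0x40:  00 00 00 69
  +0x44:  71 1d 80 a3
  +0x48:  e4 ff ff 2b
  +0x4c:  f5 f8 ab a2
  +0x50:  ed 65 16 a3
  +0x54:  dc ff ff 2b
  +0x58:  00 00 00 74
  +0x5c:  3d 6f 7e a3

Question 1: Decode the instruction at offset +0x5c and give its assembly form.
[5c] 3d 6f 7e a3 → 0xa37e6f3d
  op=0xa37e6f3d>>26=0x28 ⇒ set (RI)
  rd: (w>>23)&0x7=0x6 → %r6
  imm: (w>>0)&0x7fffff=0x7e6f3d → 8286013

set %r6, 8286013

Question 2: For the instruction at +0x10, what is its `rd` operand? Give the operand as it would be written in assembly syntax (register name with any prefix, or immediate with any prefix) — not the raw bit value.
%r6

off 0x10: read 00 00 00 73 as little → 0x73000000
  top 6b → 0x1c → dec [R]
  [25:23] rd=6 = %r6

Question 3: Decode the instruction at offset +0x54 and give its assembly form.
bne -36

[54] dc ff ff 2b → 0x2bffffdc
  top 6b → 0xa → bne [J]
  imm@[25:0]=0x3ffffdc (s26→-36) ⇒ -36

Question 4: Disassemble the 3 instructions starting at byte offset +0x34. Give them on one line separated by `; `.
neg %r4; dec %r7; nop

off 0x34: read 00 00 00 6a as little → 0x6a000000
  op=0x6a000000>>26=0x1a ⇒ neg (R)
  [25:23] rd=4 = %r4
off 0x38: read 00 00 80 73 as little → 0x73800000
  op=0x73800000>>26=0x1c ⇒ dec (R)
  [25:23] rd=7 = %r7
off 0x3c: read 00 00 00 74 as little → 0x74000000
  op=0x74000000>>26=0x1d ⇒ nop (N)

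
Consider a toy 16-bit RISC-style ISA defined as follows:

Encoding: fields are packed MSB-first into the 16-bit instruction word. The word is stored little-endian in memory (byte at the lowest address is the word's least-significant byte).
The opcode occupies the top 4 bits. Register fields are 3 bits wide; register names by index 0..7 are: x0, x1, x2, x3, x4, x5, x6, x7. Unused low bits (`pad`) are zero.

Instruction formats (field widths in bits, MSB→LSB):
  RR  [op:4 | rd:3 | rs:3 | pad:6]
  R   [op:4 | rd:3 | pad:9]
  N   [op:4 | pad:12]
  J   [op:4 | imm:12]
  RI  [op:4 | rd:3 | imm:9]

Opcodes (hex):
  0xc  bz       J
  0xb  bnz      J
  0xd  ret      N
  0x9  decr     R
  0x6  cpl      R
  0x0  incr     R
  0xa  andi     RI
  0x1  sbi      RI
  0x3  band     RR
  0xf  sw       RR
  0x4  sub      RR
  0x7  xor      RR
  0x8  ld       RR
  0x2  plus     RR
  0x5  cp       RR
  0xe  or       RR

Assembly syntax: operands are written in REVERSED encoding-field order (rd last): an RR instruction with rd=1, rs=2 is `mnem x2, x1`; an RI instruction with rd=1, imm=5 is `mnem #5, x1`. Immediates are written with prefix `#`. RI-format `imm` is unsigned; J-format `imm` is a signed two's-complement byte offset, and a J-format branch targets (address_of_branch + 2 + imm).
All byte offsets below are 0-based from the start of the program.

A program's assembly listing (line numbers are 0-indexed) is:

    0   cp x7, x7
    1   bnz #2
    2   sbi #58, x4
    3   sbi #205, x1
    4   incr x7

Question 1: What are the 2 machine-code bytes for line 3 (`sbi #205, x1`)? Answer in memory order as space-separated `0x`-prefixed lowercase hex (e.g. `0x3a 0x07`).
0xcd 0x12

line 3 (sbi): pack op=0x1:4|rd=1:3|imm=205:9 = 0x12cd; little→ cd 12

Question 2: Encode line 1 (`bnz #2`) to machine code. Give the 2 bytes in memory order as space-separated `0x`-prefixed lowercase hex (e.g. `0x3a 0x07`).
0x02 0xb0

L1: bnz op=0xb:4|imm=2:12 ⇒ 0xb002 ⇒ little 02 b0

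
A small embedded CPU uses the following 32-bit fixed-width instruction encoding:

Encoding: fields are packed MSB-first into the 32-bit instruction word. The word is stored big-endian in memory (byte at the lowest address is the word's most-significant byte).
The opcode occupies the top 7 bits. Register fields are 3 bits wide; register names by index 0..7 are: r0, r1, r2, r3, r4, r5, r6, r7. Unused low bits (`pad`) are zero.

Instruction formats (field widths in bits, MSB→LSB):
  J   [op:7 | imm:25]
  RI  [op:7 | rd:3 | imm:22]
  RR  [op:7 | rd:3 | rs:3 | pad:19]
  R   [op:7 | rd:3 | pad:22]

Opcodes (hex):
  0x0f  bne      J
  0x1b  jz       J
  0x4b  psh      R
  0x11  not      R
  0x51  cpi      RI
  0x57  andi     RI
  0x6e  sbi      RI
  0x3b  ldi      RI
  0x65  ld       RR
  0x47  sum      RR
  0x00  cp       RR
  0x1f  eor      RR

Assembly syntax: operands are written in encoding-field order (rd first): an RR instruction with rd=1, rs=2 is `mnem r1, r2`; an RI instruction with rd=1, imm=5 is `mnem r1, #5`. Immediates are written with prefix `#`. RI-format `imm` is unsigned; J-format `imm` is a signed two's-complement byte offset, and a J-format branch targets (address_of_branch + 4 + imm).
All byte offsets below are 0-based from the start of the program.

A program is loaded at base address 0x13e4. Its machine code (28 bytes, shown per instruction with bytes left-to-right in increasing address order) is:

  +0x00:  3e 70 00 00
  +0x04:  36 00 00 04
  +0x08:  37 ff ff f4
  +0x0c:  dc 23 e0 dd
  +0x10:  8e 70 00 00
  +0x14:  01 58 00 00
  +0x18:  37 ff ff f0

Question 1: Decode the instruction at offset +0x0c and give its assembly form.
[0c] dc 23 e0 dd → 0xdc23e0dd
  opcode bits[31:25]=0x6e: sbi/RI
  rd: (w>>22)&0x7=0x0 → r0
  imm: (w>>0)&0x3fffff=0x23e0dd → #2351325

sbi r0, #2351325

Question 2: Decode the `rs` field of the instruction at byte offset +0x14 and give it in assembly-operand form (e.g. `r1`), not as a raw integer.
+0x14: 01 58 00 00 ⇒ word 0x01580000 (big)
  top 7b → 0x0 → cp [RR]
  rd@[24:22]=0x5 ⇒ r5
  rs@[21:19]=0x3 ⇒ r3

r3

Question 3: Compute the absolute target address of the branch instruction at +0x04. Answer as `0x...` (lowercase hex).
0x13f0

off 0x04: read 36 00 00 04 as big → 0x36000004
  op=0x36000004>>25=0x1b ⇒ jz (J)
  imm@[24:0]=0x4 ⇒ #4
  target = base 0x13e4 + off 0x04 + 4 + imm 4 = 0x13f0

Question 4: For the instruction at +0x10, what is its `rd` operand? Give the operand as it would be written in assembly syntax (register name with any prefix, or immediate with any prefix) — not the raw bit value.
r1

@+10  big-endian(8e 70 00 00) = 0x8e700000
  top 7b → 0x47 → sum [RR]
  rd@[24:22]=0x1 ⇒ r1
  rs@[21:19]=0x6 ⇒ r6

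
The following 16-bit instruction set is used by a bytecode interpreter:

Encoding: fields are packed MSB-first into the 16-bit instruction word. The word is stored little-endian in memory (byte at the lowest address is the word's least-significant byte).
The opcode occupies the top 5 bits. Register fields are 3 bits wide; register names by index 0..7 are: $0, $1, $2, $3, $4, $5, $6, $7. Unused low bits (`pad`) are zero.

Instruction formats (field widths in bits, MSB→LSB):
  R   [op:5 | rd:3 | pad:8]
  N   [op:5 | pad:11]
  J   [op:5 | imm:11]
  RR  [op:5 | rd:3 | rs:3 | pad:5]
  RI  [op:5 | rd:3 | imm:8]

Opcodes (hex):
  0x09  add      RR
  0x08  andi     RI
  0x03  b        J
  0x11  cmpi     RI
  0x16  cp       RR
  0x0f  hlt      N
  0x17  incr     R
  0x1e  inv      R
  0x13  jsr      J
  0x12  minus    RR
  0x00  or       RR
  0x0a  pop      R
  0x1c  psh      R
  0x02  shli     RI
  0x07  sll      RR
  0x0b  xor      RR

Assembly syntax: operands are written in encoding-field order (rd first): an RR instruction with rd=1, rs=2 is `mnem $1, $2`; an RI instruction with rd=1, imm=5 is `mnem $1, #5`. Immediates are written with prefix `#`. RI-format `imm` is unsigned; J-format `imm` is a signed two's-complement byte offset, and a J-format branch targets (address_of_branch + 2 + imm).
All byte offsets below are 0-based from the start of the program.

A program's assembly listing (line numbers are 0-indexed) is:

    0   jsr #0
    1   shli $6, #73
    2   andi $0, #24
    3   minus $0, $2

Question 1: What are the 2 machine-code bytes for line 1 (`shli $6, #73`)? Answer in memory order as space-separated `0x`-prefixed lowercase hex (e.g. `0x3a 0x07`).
1. shli fields op=0x2:5|rd=6:3|imm=73:8 → word 1649h → 49 16

0x49 0x16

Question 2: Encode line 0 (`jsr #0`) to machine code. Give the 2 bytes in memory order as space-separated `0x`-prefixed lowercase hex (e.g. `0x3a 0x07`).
line 0 (jsr): pack op=0x13:5|imm=0:11 = 0x9800; little→ 00 98

0x00 0x98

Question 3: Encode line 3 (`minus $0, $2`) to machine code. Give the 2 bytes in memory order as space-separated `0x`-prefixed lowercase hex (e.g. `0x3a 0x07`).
0x40 0x90

L3: minus op=0x12:5|rd=0:3|rs=2:3|pad=0:5 ⇒ 0x9040 ⇒ little 40 90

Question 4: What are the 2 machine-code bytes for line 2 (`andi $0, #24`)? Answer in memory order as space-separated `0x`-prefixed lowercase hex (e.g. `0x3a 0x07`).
0x18 0x40

L2: andi op=0x8:5|rd=0:3|imm=24:8 ⇒ 0x4018 ⇒ little 18 40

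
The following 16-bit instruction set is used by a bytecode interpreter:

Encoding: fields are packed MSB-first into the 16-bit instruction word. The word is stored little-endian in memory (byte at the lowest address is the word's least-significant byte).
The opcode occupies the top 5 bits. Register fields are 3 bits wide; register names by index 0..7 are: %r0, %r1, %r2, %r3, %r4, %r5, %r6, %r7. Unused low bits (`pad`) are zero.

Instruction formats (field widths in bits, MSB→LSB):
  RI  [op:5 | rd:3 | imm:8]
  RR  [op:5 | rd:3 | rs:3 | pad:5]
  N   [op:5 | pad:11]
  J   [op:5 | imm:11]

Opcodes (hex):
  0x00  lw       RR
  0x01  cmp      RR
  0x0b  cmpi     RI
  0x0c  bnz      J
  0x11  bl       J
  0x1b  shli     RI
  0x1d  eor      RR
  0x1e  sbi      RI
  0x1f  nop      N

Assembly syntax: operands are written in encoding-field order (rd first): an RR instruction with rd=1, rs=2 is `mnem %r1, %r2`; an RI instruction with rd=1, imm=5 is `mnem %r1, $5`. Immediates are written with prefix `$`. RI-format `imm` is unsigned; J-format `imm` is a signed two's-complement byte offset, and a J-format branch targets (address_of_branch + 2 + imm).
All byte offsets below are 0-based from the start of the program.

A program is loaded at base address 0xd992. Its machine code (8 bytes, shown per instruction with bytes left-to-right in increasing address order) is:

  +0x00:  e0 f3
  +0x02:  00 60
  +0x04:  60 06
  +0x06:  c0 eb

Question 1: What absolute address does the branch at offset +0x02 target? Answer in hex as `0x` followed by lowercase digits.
[02] 00 60 → 0x6000
  op=0x6000>>11=0xc ⇒ bnz (J)
  imm@[10:0]=0x0 ⇒ $0
  target = base 0xd992 + off 0x02 + 2 + imm 0 = 0xd996

0xd996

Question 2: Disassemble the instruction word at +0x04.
lw %r6, %r3

@+04  little-endian(60 06) = 0x0660
  top 5b → 0x0 → lw [RR]
  rd@[10:8]=0x6 ⇒ %r6
  rs@[7:5]=0x3 ⇒ %r3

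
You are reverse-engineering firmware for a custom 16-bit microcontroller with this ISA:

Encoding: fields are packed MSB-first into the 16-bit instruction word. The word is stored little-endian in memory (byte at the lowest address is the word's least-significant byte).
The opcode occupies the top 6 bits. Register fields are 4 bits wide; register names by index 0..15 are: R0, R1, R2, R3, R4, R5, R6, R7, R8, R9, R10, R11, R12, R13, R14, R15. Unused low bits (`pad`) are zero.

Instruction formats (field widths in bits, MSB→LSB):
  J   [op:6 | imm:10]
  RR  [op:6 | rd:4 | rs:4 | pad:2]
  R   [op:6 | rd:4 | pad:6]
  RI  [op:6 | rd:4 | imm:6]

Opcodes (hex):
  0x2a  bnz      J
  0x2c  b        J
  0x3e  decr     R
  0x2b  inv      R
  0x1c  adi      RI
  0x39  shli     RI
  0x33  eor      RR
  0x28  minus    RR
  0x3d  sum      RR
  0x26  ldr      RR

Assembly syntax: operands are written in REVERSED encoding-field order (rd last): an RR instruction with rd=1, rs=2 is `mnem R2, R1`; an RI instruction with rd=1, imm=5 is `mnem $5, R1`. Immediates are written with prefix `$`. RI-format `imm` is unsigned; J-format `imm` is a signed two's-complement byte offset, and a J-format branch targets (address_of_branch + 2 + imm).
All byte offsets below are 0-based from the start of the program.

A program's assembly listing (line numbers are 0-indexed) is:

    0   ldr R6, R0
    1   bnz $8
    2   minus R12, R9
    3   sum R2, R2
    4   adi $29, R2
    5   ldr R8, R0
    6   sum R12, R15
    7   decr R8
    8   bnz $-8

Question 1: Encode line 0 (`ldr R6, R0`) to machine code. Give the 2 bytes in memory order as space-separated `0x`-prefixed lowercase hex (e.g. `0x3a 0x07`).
0x18 0x98

0. ldr fields op=0x26:6|rd=0:4|rs=6:4|pad=0:2 → word 9818h → 18 98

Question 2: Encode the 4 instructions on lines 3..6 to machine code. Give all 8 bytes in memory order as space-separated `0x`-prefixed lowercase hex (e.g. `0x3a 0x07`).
line 3 (sum): pack op=0x3d:6|rd=2:4|rs=2:4|pad=0:2 = 0xf488; little→ 88 f4
line 4 (adi): pack op=0x1c:6|rd=2:4|imm=29:6 = 0x709d; little→ 9d 70
line 5 (ldr): pack op=0x26:6|rd=0:4|rs=8:4|pad=0:2 = 0x9820; little→ 20 98
line 6 (sum): pack op=0x3d:6|rd=15:4|rs=12:4|pad=0:2 = 0xf7f0; little→ f0 f7

0x88 0xf4 0x9d 0x70 0x20 0x98 0xf0 0xf7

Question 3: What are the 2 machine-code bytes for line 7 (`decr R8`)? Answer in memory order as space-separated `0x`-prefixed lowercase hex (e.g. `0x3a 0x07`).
0x00 0xfa

line 7 (decr): pack op=0x3e:6|rd=8:4|pad=0:6 = 0xfa00; little→ 00 fa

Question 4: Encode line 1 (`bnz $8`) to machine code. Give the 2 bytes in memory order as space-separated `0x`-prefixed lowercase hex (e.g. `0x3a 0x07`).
L1: bnz op=0x2a:6|imm=8:10 ⇒ 0xa808 ⇒ little 08 a8

0x08 0xa8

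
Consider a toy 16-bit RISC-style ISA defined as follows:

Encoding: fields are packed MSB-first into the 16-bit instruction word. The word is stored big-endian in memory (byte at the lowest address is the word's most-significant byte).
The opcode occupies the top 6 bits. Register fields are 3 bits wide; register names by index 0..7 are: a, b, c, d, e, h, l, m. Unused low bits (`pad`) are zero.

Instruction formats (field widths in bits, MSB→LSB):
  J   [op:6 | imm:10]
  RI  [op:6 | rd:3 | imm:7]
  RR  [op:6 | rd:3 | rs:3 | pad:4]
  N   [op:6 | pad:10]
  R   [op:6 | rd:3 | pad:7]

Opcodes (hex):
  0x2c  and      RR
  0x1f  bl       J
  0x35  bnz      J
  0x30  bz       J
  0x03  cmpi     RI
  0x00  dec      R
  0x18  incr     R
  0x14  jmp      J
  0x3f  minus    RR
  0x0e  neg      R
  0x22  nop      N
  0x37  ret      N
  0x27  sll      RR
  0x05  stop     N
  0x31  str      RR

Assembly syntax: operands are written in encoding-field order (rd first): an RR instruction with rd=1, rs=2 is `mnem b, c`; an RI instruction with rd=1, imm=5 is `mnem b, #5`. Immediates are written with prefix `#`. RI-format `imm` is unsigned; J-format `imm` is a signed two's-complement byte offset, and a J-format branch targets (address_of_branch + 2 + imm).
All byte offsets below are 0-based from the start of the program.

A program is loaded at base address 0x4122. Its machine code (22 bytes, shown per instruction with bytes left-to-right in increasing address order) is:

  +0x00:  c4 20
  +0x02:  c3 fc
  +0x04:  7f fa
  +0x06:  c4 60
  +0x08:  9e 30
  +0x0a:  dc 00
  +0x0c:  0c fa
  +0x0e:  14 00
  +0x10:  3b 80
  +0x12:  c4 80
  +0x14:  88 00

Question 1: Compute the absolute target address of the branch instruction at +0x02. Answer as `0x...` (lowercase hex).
[02] c3 fc → 0xc3fc
  op=0xc3fc>>10=0x30 ⇒ bz (J)
  [9:0] imm=1020 (s10→-4) = #-4
  target = base 0x4122 + off 0x02 + 2 + imm -4 = 0x4122

0x4122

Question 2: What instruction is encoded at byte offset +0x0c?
@+0c  big-endian(0c fa) = 0x0cfa
  op=0x0cfa>>10=0x3 ⇒ cmpi (RI)
  rd: (w>>7)&0x7=0x1 → b
  imm: (w>>0)&0x7f=0x7a → #122

cmpi b, #122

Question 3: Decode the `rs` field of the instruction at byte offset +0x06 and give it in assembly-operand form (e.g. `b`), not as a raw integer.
l

[06] c4 60 → 0xc460
  opcode bits[15:10]=0x31: str/RR
  [9:7] rd=0 = a
  [6:4] rs=6 = l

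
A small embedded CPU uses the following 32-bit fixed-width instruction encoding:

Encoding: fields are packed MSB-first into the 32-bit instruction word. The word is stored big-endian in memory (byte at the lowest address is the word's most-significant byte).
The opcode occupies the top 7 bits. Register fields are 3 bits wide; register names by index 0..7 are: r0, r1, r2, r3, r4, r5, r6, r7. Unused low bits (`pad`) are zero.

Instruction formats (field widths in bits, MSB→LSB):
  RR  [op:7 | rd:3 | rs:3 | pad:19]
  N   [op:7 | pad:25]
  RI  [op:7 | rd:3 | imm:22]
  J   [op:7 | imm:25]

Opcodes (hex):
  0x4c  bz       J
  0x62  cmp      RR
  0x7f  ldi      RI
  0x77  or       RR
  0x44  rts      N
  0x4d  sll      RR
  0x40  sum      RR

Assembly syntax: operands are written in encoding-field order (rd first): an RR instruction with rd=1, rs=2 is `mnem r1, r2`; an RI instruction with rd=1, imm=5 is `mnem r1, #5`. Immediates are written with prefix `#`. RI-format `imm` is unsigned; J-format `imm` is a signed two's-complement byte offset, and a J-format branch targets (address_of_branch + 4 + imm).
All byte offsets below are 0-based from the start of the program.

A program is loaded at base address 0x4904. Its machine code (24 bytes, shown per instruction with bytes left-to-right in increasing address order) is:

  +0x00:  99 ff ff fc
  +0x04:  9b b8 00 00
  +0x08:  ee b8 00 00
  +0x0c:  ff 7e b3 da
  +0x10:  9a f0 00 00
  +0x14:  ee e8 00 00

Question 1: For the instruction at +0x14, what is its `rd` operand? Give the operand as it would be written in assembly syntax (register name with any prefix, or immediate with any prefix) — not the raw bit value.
off 0x14: read ee e8 00 00 as big → 0xeee80000
  opcode bits[31:25]=0x77: or/RR
  [24:22] rd=3 = r3
  [21:19] rs=5 = r5

r3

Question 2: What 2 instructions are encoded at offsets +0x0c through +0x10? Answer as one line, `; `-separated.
@+0c  big-endian(ff 7e b3 da) = 0xff7eb3da
  op=0xff7eb3da>>25=0x7f ⇒ ldi (RI)
  rd: (w>>22)&0x7=0x5 → r5
  imm: (w>>0)&0x3fffff=0x3eb3da → #4109274
@+10  big-endian(9a f0 00 00) = 0x9af00000
  op=0x9af00000>>25=0x4d ⇒ sll (RR)
  rd: (w>>22)&0x7=0x3 → r3
  rs: (w>>19)&0x7=0x6 → r6

ldi r5, #4109274; sll r3, r6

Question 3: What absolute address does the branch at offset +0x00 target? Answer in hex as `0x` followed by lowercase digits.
0x4904

+0x00: 99 ff ff fc ⇒ word 0x99fffffc (big)
  opcode bits[31:25]=0x4c: bz/J
  [24:0] imm=33554428 (s25→-4) = #-4
  target = base 0x4904 + off 0x00 + 4 + imm -4 = 0x4904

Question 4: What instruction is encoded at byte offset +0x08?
+0x08: ee b8 00 00 ⇒ word 0xeeb80000 (big)
  opcode bits[31:25]=0x77: or/RR
  rd@[24:22]=0x2 ⇒ r2
  rs@[21:19]=0x7 ⇒ r7

or r2, r7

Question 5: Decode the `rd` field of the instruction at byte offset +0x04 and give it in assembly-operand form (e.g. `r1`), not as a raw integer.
+0x04: 9b b8 00 00 ⇒ word 0x9bb80000 (big)
  op=0x9bb80000>>25=0x4d ⇒ sll (RR)
  rd: (w>>22)&0x7=0x6 → r6
  rs: (w>>19)&0x7=0x7 → r7

r6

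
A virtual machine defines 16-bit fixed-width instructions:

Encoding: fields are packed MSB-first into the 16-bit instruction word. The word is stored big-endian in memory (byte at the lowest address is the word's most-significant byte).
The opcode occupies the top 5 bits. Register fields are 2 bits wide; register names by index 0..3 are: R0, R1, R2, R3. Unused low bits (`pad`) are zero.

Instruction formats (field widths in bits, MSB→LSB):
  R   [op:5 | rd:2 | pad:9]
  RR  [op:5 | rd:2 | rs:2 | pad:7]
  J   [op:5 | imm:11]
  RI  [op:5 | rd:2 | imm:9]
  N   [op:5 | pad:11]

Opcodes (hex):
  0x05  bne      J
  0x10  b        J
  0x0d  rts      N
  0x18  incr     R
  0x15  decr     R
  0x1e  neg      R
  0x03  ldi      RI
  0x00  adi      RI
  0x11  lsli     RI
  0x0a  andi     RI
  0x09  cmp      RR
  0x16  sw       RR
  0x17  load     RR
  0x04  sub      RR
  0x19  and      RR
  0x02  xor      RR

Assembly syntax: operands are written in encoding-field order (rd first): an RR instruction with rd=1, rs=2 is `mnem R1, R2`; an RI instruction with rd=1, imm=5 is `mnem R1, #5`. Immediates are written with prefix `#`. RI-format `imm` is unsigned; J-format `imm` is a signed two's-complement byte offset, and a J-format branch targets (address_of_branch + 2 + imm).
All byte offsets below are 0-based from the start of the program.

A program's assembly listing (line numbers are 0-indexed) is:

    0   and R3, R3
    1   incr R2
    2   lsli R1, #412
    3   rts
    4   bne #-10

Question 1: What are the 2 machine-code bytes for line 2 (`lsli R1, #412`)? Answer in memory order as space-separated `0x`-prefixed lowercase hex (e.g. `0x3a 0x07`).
L2: lsli op=0x11:5|rd=1:2|imm=412:9 ⇒ 0x8b9c ⇒ big 8b 9c

0x8b 0x9c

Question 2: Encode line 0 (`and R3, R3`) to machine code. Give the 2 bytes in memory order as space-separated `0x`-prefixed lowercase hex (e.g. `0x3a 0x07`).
line 0 (and): pack op=0x19:5|rd=3:2|rs=3:2|pad=0:7 = 0xcf80; big→ cf 80

0xcf 0x80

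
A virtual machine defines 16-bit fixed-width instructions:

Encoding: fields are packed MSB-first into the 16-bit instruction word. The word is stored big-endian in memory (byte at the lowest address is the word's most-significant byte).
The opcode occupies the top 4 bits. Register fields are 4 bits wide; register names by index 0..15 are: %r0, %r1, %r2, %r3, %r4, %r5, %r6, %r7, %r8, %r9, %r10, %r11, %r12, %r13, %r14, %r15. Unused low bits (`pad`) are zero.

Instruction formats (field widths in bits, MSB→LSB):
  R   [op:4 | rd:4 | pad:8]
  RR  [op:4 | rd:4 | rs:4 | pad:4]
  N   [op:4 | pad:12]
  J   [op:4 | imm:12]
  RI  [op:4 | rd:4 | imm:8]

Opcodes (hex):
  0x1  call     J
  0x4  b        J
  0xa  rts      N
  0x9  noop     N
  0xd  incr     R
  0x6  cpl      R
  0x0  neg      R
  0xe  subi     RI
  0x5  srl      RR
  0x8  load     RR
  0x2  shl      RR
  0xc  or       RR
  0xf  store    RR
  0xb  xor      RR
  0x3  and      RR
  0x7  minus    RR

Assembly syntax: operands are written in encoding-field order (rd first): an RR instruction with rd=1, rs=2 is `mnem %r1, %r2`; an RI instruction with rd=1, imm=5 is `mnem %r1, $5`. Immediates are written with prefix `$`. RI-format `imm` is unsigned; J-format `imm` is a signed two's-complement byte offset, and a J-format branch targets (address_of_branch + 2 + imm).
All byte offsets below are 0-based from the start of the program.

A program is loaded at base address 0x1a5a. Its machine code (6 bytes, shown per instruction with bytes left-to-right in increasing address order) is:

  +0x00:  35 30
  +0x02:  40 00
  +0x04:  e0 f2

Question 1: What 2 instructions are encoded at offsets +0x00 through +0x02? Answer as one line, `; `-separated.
off 0x00: read 35 30 as big → 0x3530
  opcode bits[15:12]=0x3: and/RR
  rd@[11:8]=0x5 ⇒ %r5
  rs@[7:4]=0x3 ⇒ %r3
off 0x02: read 40 00 as big → 0x4000
  opcode bits[15:12]=0x4: b/J
  imm@[11:0]=0x0 ⇒ $0

and %r5, %r3; b $0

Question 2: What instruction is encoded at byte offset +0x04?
+0x04: e0 f2 ⇒ word 0xe0f2 (big)
  opcode bits[15:12]=0xe: subi/RI
  rd@[11:8]=0x0 ⇒ %r0
  imm@[7:0]=0xf2 ⇒ $242

subi %r0, $242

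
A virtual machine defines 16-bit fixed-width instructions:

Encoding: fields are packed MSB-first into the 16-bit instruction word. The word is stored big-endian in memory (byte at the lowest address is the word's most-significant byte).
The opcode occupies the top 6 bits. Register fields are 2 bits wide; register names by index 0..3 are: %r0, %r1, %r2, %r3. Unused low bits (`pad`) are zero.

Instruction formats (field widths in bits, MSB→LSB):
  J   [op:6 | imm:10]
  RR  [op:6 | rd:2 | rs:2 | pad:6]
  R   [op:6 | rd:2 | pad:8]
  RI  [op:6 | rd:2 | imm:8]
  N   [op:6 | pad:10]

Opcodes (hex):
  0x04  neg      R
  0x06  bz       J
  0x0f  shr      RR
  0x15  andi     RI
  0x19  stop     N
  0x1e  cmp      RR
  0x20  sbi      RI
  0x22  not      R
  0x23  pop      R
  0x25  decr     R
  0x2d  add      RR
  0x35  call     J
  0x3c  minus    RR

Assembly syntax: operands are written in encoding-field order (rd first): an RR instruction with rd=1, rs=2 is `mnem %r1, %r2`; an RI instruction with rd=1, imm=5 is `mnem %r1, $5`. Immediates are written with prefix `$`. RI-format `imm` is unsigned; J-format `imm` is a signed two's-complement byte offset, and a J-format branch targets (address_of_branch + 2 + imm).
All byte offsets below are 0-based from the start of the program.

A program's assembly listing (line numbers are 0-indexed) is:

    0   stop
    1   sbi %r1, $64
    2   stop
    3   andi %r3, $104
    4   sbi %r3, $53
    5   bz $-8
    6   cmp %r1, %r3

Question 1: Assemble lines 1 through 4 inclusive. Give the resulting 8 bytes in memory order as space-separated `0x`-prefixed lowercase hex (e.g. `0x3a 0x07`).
1. sbi fields op=0x20:6|rd=1:2|imm=64:8 → word 8140h → 81 40
2. stop fields op=0x19:6|pad=0:10 → word 6400h → 64 00
3. andi fields op=0x15:6|rd=3:2|imm=104:8 → word 5768h → 57 68
4. sbi fields op=0x20:6|rd=3:2|imm=53:8 → word 8335h → 83 35

0x81 0x40 0x64 0x00 0x57 0x68 0x83 0x35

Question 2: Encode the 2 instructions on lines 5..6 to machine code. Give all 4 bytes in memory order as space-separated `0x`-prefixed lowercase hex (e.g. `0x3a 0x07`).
0x1b 0xf8 0x79 0xc0

5. bz fields op=0x6:6|imm=-8:10 → word 1bf8h → 1b f8
6. cmp fields op=0x1e:6|rd=1:2|rs=3:2|pad=0:6 → word 79c0h → 79 c0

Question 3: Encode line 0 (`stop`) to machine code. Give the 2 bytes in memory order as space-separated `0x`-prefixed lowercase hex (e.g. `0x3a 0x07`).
0x64 0x00

0. stop fields op=0x19:6|pad=0:10 → word 6400h → 64 00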